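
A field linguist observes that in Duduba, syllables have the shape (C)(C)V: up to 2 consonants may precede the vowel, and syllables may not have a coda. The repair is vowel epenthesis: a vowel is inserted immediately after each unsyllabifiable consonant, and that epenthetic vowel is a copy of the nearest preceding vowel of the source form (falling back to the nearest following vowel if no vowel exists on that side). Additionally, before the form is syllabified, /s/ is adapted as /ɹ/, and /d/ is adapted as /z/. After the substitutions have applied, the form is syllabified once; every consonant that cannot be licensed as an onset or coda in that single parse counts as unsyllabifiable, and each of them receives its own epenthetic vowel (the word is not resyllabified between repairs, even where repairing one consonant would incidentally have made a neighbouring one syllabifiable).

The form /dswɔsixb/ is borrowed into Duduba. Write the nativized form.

Substitution: /d/ → /z/, /s/ → /ɹ/, giving /zɹwɔɹixb/.
Syllabifying with onset maximization leaves /z/, /x/, /b/ stranded (no codas are permitted; onsets may contain at most 2 consonants).
Inserting the epenthetic vowel yields /z/ → /zɔ/, /x/ → /xi/, /b/ → /bi/.

zɔɹwɔɹixibi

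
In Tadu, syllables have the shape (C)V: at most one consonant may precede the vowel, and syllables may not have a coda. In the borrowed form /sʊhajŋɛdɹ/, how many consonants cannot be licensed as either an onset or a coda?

3

Syllabifying with onset maximization leaves /j/, /d/, /ɹ/ stranded (no codas are permitted; onsets are limited to one consonant).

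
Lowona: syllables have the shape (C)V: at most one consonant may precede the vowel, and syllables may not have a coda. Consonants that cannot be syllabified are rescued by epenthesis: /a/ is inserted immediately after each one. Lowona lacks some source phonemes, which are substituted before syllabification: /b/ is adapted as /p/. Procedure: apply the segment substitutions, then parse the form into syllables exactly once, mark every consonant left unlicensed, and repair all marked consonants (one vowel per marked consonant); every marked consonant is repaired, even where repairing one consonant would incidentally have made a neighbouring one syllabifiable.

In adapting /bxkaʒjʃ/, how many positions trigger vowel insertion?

5

After substitution the input is /pxkaʒjʃ/.
The unsyllabifiable consonants are /p/, /x/, /ʒ/, /j/, /ʃ/; each receives one epenthetic vowel.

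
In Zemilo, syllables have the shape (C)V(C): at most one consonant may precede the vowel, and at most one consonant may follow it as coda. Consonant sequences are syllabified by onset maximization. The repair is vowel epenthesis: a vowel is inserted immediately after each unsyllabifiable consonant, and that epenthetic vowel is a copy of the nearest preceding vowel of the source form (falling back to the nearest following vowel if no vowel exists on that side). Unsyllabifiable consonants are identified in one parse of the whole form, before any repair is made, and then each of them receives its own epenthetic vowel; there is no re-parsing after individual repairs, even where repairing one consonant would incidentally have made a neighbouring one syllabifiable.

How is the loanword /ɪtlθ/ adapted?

ɪtlɪθɪ

Under (C)V(C), the unsyllabifiable consonants are /l/, /θ/ (at most one coda consonant is licensed; onsets are limited to one consonant).
Epenthesis after each stranded consonant: /l/ → /lɪ/, /θ/ → /θɪ/.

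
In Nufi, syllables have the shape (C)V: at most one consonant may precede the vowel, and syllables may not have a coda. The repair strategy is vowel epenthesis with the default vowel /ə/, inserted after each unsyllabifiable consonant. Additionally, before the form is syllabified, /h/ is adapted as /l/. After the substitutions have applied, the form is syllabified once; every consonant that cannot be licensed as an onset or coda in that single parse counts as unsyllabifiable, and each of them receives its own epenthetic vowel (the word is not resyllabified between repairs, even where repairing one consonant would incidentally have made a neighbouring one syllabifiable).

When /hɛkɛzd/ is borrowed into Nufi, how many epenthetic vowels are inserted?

2

After substitution the input is /lɛkɛzd/.
The unsyllabifiable consonants are /z/, /d/; each receives one epenthetic vowel.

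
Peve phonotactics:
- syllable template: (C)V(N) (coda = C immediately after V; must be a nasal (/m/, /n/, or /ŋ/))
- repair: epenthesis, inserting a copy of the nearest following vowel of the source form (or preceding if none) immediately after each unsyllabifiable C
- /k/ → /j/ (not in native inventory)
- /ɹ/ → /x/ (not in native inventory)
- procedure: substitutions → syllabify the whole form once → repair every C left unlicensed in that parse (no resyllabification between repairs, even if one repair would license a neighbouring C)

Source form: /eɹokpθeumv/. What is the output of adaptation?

Substitution: /ɹ/ → /x/, /k/ → /j/, giving /exojpθeumv/.
Syllabifying with onset maximization leaves /j/, /p/, /v/ stranded (only a nasal (/m/, /n/, or /ŋ/) is licensed in coda position; onsets are limited to one consonant).
Epenthesis after each stranded consonant: /j/ → /je/, /p/ → /pe/, /v/ → /vu/.

exojepeθeumvu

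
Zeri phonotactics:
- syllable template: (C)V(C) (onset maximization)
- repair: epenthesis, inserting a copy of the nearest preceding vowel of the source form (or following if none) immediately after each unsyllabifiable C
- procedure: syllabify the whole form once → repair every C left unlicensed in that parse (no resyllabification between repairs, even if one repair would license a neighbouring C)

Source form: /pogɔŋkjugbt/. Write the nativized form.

pogɔŋkɔjugbutu

Syllabifying with onset maximization leaves /k/, /b/, /t/ stranded (at most one coda consonant is licensed; onsets are limited to one consonant).
Each unlicensed consonant becomes the onset of a new syllable: /k/ → /kɔ/, /b/ → /bu/, /t/ → /tu/.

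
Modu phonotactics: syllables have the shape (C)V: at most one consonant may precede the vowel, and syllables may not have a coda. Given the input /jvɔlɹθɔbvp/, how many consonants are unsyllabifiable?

Syllabifying with onset maximization leaves /j/, /l/, /ɹ/, /b/, /v/, /p/ stranded (no codas are permitted; onsets are limited to one consonant).

6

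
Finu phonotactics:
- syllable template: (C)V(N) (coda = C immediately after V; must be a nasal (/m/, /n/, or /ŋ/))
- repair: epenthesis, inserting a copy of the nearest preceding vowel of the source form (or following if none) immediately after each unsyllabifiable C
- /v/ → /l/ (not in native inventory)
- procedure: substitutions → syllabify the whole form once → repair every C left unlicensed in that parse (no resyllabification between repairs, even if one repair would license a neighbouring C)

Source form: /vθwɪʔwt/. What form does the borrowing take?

Substitution: /v/ → /l/, giving /lθwɪʔwt/.
The consonants /l/, /θ/, /ʔ/, /w/, /t/ cannot be parsed into a legal (C)V(N) syllable (only a nasal (/m/, /n/, or /ŋ/) is licensed in coda position; onsets are limited to one consonant).
Epenthesis after each stranded consonant: /l/ → /lɪ/, /θ/ → /θɪ/, /ʔ/ → /ʔɪ/, /w/ → /wɪ/, /t/ → /tɪ/.

lɪθɪwɪʔɪwɪtɪ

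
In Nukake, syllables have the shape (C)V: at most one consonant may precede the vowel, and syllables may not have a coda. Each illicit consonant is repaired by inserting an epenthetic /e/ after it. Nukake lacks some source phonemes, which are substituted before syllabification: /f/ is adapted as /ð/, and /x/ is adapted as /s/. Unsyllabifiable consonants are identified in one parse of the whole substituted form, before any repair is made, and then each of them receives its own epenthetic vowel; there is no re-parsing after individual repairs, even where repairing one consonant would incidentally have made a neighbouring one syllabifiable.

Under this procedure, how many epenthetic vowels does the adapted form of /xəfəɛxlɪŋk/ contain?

After substitution the input is /səðəɛslɪŋk/.
The unsyllabifiable consonants are /s/, /ŋ/, /k/; each receives one epenthetic vowel.

3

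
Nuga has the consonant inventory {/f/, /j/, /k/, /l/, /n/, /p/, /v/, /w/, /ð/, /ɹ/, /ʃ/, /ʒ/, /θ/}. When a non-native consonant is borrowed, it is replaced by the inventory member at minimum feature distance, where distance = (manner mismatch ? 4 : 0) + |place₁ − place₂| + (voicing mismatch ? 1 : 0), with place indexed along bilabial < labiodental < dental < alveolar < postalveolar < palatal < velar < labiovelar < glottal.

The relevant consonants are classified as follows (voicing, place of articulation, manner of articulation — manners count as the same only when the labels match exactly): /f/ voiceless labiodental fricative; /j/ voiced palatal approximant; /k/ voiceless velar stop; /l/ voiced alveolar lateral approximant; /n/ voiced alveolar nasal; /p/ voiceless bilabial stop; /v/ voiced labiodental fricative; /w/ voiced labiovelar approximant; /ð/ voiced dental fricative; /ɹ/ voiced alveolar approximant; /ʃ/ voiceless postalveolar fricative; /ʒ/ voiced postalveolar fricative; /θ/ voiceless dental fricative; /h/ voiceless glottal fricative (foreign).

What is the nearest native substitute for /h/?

ʃ

/ʃ/ is closest: same manner (fricative), place distance 4 (glottal→postalveolar), same voicing; total 4. Next closest is /ʒ/ at distance 5.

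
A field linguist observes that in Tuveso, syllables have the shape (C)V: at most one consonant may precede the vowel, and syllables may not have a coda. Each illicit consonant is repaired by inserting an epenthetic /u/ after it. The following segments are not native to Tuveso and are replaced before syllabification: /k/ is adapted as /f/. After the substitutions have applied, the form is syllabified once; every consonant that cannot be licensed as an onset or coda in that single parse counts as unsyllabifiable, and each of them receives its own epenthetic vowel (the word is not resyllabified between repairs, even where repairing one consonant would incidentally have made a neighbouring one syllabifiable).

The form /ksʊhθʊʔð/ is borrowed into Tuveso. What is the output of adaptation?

fusʊhuθʊʔuðu

Substitution: /k/ → /f/, giving /fsʊhθʊʔð/.
Syllabifying with onset maximization leaves /f/, /h/, /ʔ/, /ð/ stranded (no codas are permitted; onsets are limited to one consonant).
Epenthesis after each stranded consonant: /f/ → /fu/, /h/ → /hu/, /ʔ/ → /ʔu/, /ð/ → /ðu/.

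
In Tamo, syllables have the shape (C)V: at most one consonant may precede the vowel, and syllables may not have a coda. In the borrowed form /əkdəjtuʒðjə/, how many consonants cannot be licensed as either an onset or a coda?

Syllabifying with onset maximization leaves /k/, /j/, /ʒ/, /ð/ stranded (no codas are permitted; onsets are limited to one consonant).

4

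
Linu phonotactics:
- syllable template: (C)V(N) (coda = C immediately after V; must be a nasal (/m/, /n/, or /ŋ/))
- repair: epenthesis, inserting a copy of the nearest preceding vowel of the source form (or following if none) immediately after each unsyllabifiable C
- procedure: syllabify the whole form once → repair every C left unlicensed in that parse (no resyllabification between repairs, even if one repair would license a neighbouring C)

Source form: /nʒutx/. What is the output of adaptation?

nuʒutuxu

The consonants /n/, /t/, /x/ cannot be parsed into a legal (C)V(N) syllable (only a nasal (/m/, /n/, or /ŋ/) is licensed in coda position; onsets are limited to one consonant).
Each unlicensed consonant becomes the onset of a new syllable: /n/ → /nu/, /t/ → /tu/, /x/ → /xu/.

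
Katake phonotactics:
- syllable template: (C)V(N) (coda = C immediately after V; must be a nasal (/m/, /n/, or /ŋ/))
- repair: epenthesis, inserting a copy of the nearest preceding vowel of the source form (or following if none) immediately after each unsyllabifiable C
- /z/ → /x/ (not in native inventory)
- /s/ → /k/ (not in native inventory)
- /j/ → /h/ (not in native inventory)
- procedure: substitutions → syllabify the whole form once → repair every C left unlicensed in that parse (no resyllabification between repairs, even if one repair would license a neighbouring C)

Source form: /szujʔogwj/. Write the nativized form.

Substitution: /s/ → /k/, /z/ → /x/, /j/ → /h/, giving /kxuhʔogwh/.
The consonants /k/, /h/, /g/, /w/, /h/ cannot be parsed into a legal (C)V(N) syllable (only a nasal (/m/, /n/, or /ŋ/) is licensed in coda position; onsets are limited to one consonant).
Each unlicensed consonant becomes the onset of a new syllable: /k/ → /ku/, /h/ → /hu/, /g/ → /go/, /w/ → /wo/, /h/ → /ho/.

kuxuhuʔogowoho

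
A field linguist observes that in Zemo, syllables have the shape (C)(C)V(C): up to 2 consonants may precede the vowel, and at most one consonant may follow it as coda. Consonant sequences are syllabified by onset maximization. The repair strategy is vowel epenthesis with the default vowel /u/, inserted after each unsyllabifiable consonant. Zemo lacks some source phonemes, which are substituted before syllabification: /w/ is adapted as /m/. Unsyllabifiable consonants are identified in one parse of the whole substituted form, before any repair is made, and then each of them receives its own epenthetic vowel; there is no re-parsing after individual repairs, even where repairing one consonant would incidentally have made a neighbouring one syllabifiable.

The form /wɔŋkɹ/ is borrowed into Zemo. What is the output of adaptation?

Substitution: /w/ → /m/, giving /mɔŋkɹ/.
The consonants /k/, /ɹ/ cannot be parsed into a legal (C)(C)V(C) syllable (at most one coda consonant is licensed; onsets may contain at most 2 consonants).
Epenthesis after each stranded consonant: /k/ → /ku/, /ɹ/ → /ɹu/.

mɔŋkuɹu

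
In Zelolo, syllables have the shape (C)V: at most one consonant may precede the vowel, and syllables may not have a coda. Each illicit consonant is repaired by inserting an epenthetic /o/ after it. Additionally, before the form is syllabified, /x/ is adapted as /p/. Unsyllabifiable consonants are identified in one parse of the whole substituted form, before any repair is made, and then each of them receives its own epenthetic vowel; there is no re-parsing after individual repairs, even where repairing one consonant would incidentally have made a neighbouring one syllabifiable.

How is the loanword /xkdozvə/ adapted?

pokodozovə

Substitution: /x/ → /p/, giving /pkdozvə/.
Syllabifying with onset maximization leaves /p/, /k/, /z/ stranded (no codas are permitted; onsets are limited to one consonant).
Inserting the epenthetic vowel yields /p/ → /po/, /k/ → /ko/, /z/ → /zo/.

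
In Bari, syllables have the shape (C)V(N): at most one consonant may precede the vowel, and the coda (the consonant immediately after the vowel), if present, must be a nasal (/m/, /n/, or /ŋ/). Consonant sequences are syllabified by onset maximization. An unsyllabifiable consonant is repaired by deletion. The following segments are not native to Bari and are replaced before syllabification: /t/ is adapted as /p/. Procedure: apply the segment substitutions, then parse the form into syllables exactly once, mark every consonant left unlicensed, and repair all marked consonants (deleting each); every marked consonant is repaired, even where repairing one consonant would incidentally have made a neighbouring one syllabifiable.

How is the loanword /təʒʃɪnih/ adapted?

Substitution: /t/ → /p/, giving /pəʒʃɪnih/.
Under (C)V(N), the unsyllabifiable consonants are /ʒ/, /h/ (only a nasal (/m/, /n/, or /ŋ/) is licensed in coda position; onsets are limited to one consonant).
Deletion applies to /ʒ/, /h/.

pəʃɪni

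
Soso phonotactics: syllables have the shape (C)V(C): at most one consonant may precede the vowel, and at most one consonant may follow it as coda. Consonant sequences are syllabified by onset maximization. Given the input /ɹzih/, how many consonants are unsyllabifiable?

1

The consonants /ɹ/ cannot be parsed into a legal (C)V(C) syllable (at most one coda consonant is licensed; onsets are limited to one consonant).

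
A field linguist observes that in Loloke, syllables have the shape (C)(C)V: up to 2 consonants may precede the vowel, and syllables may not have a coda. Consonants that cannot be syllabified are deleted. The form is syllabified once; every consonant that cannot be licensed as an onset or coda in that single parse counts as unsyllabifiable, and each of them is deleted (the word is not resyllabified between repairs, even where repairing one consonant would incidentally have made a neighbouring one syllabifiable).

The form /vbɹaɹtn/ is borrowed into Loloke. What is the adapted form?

bɹa

Under (C)(C)V, the unsyllabifiable consonants are /v/, /ɹ/, /t/, /n/ (no codas are permitted; onsets may contain at most 2 consonants).
Each unlicensed consonant is deleted: /v/, /ɹ/, /t/, /n/.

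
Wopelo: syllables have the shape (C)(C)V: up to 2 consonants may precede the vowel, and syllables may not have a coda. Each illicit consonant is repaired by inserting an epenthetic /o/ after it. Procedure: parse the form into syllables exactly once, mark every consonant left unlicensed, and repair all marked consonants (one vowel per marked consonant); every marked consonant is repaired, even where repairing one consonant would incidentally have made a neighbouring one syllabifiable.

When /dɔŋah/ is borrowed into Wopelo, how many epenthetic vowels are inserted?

The unsyllabifiable consonants are /h/; each receives one epenthetic vowel.

1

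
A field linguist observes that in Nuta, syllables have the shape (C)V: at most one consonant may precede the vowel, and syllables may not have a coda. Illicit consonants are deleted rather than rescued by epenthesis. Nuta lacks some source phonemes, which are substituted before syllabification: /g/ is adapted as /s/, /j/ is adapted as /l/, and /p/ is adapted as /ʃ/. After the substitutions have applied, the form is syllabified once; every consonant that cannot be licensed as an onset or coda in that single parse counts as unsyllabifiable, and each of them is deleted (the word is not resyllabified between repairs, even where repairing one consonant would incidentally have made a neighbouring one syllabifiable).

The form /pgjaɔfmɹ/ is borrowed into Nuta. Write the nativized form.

laɔ

Substitution: /p/ → /ʃ/, /g/ → /s/, /j/ → /l/, giving /ʃslaɔfmɹ/.
The consonants /ʃ/, /s/, /f/, /m/, /ɹ/ cannot be parsed into a legal (C)V syllable (no codas are permitted; onsets are limited to one consonant).
Deletion applies to /ʃ/, /s/, /f/, /m/, /ɹ/.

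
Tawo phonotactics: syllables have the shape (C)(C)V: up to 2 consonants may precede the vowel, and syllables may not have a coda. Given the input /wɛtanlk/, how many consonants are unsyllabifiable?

Syllabifying with onset maximization leaves /n/, /l/, /k/ stranded (no codas are permitted; onsets may contain at most 2 consonants).

3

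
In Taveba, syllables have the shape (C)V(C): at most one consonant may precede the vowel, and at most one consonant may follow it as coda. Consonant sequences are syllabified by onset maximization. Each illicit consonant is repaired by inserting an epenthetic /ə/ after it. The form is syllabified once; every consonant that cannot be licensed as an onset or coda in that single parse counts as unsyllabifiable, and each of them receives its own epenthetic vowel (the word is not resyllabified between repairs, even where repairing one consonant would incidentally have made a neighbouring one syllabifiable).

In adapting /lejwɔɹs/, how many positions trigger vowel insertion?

The unsyllabifiable consonants are /s/; each receives one epenthetic vowel.

1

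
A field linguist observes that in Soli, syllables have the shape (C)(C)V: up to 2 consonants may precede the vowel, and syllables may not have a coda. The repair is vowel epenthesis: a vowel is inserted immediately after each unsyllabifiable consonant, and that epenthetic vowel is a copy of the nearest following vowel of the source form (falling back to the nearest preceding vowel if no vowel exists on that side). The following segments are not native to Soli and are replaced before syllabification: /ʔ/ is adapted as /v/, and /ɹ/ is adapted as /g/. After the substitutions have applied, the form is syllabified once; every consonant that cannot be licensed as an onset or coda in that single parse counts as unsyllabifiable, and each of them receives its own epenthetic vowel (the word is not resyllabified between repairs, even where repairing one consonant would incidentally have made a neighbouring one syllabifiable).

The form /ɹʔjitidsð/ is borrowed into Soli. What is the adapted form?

givjitidisiði

Substitution: /ɹ/ → /g/, /ʔ/ → /v/, giving /gvjitidsð/.
Syllabifying with onset maximization leaves /g/, /d/, /s/, /ð/ stranded (no codas are permitted; onsets may contain at most 2 consonants).
Epenthesis after each stranded consonant: /g/ → /gi/, /d/ → /di/, /s/ → /si/, /ð/ → /ði/.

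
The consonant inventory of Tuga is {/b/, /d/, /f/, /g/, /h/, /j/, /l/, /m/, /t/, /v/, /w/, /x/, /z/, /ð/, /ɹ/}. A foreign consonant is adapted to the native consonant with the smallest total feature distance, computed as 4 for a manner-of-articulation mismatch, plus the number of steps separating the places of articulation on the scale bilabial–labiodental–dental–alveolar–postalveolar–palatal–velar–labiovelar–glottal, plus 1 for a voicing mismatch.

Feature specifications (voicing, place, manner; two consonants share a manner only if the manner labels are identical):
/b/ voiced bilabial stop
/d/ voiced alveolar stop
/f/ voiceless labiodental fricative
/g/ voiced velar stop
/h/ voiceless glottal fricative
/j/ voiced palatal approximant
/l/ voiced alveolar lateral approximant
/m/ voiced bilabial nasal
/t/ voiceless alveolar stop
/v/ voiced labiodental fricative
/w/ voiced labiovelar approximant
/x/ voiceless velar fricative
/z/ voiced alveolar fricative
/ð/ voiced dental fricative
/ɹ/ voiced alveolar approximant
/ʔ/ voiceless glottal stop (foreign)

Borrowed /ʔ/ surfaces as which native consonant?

/g/ is closest: same manner (stop), place distance 2 (glottal→velar), voicing differs (+1); total 3. Next closest is /h/ at distance 4.

g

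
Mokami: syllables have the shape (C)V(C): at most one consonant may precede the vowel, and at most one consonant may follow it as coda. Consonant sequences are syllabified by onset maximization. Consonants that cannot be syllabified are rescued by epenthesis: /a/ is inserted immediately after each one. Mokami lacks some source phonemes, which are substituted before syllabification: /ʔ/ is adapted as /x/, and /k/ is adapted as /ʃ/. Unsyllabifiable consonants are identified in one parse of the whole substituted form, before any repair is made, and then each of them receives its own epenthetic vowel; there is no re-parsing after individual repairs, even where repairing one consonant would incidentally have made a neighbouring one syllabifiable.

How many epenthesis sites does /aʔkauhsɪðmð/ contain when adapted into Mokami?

After substitution the input is /axʃauhsɪðmð/.
The unsyllabifiable consonants are /m/, /ð/; each receives one epenthetic vowel.

2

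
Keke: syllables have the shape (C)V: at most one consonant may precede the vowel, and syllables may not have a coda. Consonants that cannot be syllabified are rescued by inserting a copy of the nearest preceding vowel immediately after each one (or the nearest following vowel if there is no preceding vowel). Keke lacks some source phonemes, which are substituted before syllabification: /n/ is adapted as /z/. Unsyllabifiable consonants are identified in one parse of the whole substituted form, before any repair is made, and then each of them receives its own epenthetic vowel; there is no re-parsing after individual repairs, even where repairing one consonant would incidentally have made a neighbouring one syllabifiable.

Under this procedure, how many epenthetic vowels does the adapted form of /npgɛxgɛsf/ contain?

5

After substitution the input is /zpgɛxgɛsf/.
The unsyllabifiable consonants are /z/, /p/, /x/, /s/, /f/; each receives one epenthetic vowel.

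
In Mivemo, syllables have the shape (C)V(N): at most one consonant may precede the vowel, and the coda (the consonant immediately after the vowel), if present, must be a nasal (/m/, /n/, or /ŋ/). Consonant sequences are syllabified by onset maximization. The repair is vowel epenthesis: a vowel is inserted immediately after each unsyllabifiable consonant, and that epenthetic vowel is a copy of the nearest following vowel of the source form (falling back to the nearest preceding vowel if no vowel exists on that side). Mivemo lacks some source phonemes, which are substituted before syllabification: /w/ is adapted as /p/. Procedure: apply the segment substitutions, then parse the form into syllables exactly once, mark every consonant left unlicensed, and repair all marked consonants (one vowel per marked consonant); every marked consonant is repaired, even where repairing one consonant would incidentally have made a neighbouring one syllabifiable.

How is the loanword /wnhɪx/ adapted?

Substitution: /w/ → /p/, giving /pnhɪx/.
Syllabifying with onset maximization leaves /p/, /n/, /x/ stranded (only a nasal (/m/, /n/, or /ŋ/) is licensed in coda position; onsets are limited to one consonant).
Each unlicensed consonant becomes the onset of a new syllable: /p/ → /pɪ/, /n/ → /nɪ/, /x/ → /xɪ/.

pɪnɪhɪxɪ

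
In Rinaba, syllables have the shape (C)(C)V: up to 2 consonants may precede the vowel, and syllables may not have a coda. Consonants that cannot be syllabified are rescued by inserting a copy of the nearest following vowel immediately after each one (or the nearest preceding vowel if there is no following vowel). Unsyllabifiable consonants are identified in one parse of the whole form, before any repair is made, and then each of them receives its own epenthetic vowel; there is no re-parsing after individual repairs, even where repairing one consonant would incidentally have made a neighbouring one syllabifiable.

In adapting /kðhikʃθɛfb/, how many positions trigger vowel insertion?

The unsyllabifiable consonants are /k/, /k/, /f/, /b/; each receives one epenthetic vowel.

4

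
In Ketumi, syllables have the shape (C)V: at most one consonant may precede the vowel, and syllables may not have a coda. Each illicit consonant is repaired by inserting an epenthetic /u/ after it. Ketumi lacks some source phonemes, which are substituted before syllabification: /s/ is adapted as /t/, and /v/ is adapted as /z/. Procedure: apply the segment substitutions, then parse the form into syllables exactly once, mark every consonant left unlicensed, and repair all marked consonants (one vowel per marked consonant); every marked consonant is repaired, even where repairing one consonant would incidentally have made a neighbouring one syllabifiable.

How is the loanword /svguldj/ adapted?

Substitution: /s/ → /t/, /v/ → /z/, giving /tzguldj/.
The consonants /t/, /z/, /l/, /d/, /j/ cannot be parsed into a legal (C)V syllable (no codas are permitted; onsets are limited to one consonant).
Inserting the epenthetic vowel yields /t/ → /tu/, /z/ → /zu/, /l/ → /lu/, /d/ → /du/, /j/ → /ju/.

tuzuguluduju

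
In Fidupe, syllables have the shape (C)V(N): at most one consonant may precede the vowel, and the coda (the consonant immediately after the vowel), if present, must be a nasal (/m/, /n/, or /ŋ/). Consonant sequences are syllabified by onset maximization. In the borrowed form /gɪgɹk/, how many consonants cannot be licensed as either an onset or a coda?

Syllabifying with onset maximization leaves /g/, /ɹ/, /k/ stranded (only a nasal (/m/, /n/, or /ŋ/) is licensed in coda position; onsets are limited to one consonant).

3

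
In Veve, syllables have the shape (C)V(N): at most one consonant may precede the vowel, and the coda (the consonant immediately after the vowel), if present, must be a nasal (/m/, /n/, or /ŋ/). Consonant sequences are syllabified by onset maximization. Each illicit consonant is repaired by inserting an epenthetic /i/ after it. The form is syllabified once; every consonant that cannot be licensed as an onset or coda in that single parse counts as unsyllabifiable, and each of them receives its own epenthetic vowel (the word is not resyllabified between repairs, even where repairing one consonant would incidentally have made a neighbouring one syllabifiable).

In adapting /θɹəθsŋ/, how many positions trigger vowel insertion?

4

The unsyllabifiable consonants are /θ/, /θ/, /s/, /ŋ/; each receives one epenthetic vowel.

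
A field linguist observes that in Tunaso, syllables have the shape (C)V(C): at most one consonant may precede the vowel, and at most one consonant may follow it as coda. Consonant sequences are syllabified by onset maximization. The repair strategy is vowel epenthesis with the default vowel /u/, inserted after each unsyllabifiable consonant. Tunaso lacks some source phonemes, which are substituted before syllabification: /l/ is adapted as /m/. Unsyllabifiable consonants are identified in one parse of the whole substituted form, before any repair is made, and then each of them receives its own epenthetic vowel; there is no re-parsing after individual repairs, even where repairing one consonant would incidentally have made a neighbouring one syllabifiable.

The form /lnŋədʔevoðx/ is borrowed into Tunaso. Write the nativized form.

Substitution: /l/ → /m/, giving /mnŋədʔevoðx/.
Syllabifying with onset maximization leaves /m/, /n/, /x/ stranded (at most one coda consonant is licensed; onsets are limited to one consonant).
Each unlicensed consonant becomes the onset of a new syllable: /m/ → /mu/, /n/ → /nu/, /x/ → /xu/.

munuŋədʔevoðxu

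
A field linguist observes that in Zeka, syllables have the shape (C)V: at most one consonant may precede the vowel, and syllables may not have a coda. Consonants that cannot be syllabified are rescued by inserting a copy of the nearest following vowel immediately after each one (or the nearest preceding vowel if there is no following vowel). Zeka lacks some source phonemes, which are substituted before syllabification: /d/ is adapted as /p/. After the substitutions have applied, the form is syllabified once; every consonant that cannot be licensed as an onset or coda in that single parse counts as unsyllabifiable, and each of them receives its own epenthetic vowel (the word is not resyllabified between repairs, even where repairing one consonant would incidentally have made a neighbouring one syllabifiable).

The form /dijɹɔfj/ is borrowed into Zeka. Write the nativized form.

Substitution: /d/ → /p/, giving /pijɹɔfj/.
Under (C)V, the unsyllabifiable consonants are /j/, /f/, /j/ (no codas are permitted; onsets are limited to one consonant).
Epenthesis after each stranded consonant: /j/ → /jɔ/, /f/ → /fɔ/, /j/ → /jɔ/.

pijɔɹɔfɔjɔ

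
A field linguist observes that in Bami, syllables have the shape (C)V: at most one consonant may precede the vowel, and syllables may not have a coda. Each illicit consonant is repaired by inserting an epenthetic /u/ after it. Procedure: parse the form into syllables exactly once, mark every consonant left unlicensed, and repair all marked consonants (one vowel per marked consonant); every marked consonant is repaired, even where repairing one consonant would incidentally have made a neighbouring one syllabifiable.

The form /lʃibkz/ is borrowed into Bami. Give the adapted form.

Under (C)V, the unsyllabifiable consonants are /l/, /b/, /k/, /z/ (no codas are permitted; onsets are limited to one consonant).
Each unlicensed consonant becomes the onset of a new syllable: /l/ → /lu/, /b/ → /bu/, /k/ → /ku/, /z/ → /zu/.

luʃibukuzu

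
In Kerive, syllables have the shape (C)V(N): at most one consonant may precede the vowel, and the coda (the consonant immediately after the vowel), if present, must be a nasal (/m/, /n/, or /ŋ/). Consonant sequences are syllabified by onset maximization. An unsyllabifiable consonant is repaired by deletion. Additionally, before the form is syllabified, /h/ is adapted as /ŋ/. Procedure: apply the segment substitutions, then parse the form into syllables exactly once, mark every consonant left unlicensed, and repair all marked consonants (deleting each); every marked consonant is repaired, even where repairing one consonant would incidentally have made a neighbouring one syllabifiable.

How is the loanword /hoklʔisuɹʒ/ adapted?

Substitution: /h/ → /ŋ/, giving /ŋoklʔisuɹʒ/.
Syllabifying with onset maximization leaves /k/, /l/, /ɹ/, /ʒ/ stranded (only a nasal (/m/, /n/, or /ŋ/) is licensed in coda position; onsets are limited to one consonant).
Each unlicensed consonant is deleted: /k/, /l/, /ɹ/, /ʒ/.

ŋoʔisu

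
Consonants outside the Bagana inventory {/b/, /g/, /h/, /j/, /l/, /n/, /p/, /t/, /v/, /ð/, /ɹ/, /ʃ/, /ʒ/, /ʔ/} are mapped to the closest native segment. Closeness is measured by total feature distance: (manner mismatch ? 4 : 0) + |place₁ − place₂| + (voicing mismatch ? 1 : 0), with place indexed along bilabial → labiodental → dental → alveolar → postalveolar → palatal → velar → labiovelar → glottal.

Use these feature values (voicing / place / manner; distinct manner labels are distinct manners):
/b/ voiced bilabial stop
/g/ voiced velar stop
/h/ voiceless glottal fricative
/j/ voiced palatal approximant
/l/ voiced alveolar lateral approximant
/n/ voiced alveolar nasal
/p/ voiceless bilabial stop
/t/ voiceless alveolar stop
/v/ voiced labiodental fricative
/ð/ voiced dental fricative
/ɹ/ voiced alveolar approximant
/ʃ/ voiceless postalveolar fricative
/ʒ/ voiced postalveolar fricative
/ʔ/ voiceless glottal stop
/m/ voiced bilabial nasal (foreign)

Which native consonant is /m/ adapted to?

/n/ is closest: same manner (nasal), place distance 3 (bilabial→alveolar), same voicing; total 3. Next closest is /b/ at distance 4.

n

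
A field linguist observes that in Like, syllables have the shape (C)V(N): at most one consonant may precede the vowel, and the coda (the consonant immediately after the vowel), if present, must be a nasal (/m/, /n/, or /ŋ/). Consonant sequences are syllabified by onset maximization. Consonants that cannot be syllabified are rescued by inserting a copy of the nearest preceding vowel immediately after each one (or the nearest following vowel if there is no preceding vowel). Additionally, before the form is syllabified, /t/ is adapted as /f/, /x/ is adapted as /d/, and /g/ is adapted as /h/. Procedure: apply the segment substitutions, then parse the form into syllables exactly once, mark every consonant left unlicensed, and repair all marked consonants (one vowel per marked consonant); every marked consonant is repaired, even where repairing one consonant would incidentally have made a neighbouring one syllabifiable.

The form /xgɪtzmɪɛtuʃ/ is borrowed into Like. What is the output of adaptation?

dɪhɪfɪzɪmɪɛfuʃu

Substitution: /x/ → /d/, /g/ → /h/, /t/ → /f/, giving /dhɪfzmɪɛfuʃ/.
Syllabifying with onset maximization leaves /d/, /f/, /z/, /ʃ/ stranded (only a nasal (/m/, /n/, or /ŋ/) is licensed in coda position; onsets are limited to one consonant).
Epenthesis after each stranded consonant: /d/ → /dɪ/, /f/ → /fɪ/, /z/ → /zɪ/, /ʃ/ → /ʃu/.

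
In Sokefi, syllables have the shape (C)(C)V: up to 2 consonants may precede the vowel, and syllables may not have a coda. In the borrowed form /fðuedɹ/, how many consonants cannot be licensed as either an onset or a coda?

Under (C)(C)V, the unsyllabifiable consonants are /d/, /ɹ/ (no codas are permitted; onsets may contain at most 2 consonants).

2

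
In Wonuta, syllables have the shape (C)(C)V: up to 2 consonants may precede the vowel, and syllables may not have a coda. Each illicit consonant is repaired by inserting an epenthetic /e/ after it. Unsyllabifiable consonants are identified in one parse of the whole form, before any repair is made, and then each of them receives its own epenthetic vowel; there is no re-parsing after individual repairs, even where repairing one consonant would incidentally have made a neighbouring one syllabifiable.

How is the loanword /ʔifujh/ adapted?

Syllabifying with onset maximization leaves /j/, /h/ stranded (no codas are permitted; onsets may contain at most 2 consonants).
Epenthesis after each stranded consonant: /j/ → /je/, /h/ → /he/.

ʔifujehe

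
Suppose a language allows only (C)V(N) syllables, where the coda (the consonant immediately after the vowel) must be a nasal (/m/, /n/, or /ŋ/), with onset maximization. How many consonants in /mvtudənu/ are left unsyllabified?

Under (C)V(N), the unsyllabifiable consonants are /m/, /v/ (only a nasal (/m/, /n/, or /ŋ/) is licensed in coda position; onsets are limited to one consonant).

2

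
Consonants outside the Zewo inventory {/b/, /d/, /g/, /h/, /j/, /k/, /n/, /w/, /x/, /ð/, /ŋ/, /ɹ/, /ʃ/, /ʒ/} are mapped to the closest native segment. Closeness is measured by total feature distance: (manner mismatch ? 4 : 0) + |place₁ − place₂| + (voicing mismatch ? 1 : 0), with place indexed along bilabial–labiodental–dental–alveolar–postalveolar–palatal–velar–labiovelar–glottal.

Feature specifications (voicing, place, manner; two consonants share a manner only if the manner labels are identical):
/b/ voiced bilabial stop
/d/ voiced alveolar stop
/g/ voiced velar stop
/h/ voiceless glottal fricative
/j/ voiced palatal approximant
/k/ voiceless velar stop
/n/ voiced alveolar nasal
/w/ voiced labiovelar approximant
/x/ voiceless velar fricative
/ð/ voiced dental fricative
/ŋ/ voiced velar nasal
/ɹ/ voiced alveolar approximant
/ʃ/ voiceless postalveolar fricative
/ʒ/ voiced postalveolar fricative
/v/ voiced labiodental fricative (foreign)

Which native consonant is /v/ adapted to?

/ð/ is closest: same manner (fricative), place distance 1 (labiodental→dental), same voicing; total 1. Next closest is /ʒ/ at distance 3.

ð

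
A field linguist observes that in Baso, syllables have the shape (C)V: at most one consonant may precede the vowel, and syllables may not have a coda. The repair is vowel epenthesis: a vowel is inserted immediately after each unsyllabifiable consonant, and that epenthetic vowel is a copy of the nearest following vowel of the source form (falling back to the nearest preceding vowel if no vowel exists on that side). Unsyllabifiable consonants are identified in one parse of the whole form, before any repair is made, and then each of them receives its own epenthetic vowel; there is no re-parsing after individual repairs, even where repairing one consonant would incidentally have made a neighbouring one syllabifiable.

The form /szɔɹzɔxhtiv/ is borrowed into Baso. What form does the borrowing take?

sɔzɔɹɔzɔxihitivi

Under (C)V, the unsyllabifiable consonants are /s/, /ɹ/, /x/, /h/, /v/ (no codas are permitted; onsets are limited to one consonant).
Inserting the epenthetic vowel yields /s/ → /sɔ/, /ɹ/ → /ɹɔ/, /x/ → /xi/, /h/ → /hi/, /v/ → /vi/.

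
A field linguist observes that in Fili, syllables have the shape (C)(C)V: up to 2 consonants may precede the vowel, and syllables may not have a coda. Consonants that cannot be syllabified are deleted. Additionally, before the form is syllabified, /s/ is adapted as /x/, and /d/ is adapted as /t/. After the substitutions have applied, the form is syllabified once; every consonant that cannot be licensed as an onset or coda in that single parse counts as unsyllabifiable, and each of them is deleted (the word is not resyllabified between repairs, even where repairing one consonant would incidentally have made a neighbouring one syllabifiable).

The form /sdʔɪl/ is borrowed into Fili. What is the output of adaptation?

tʔɪ

Substitution: /s/ → /x/, /d/ → /t/, giving /xtʔɪl/.
Syllabifying with onset maximization leaves /x/, /l/ stranded (no codas are permitted; onsets may contain at most 2 consonants).
Deleting the stranded consonants removes /x/, /l/.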